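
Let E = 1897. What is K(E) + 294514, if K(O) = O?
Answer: 296411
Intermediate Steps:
K(E) + 294514 = 1897 + 294514 = 296411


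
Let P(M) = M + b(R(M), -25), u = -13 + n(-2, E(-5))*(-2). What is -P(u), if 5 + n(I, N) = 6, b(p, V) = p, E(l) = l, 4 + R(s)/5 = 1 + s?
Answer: 105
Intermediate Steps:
R(s) = -15 + 5*s (R(s) = -20 + 5*(1 + s) = -20 + (5 + 5*s) = -15 + 5*s)
n(I, N) = 1 (n(I, N) = -5 + 6 = 1)
u = -15 (u = -13 + 1*(-2) = -13 - 2 = -15)
P(M) = -15 + 6*M (P(M) = M + (-15 + 5*M) = -15 + 6*M)
-P(u) = -(-15 + 6*(-15)) = -(-15 - 90) = -1*(-105) = 105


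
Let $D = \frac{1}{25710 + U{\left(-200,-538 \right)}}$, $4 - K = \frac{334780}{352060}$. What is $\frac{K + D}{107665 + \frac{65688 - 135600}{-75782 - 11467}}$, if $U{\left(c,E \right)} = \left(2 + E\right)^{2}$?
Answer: $\frac{488594069646203}{17252670650457256382} \approx 2.832 \cdot 10^{-5}$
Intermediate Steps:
$K = \frac{53673}{17603}$ ($K = 4 - \frac{334780}{352060} = 4 - 334780 \cdot \frac{1}{352060} = 4 - \frac{16739}{17603} = \frac{53673}{17603} \approx 3.0491$)
$D = \frac{1}{313006}$ ($D = \frac{1}{25710 + \left(2 - 538\right)^{2}} = \frac{1}{25710 + \left(-536\right)^{2}} = \frac{1}{25710 + 287296} = \frac{1}{313006} \approx 3.1948 \cdot 10^{-6}$)
$\frac{K + D}{107665 + \frac{65688 - 135600}{-75782 - 11467}} = \frac{\frac{53673}{17603} + \frac{1}{313006}}{107665 + \frac{65688 - 135600}{-75782 - 11467}} = \frac{16799988641}{5509844618 \left(107665 - \frac{69912}{-87249}\right)} = \frac{16799988641}{5509844618 \left(107665 - - \frac{23304}{29083}\right)} = \frac{16799988641}{5509844618 \left(107665 + \frac{23304}{29083}\right)} = \frac{16799988641}{5509844618 \cdot \frac{3131244499}{29083}} = \frac{16799988641}{5509844618} \cdot \frac{29083}{3131244499} = \frac{488594069646203}{17252670650457256382}$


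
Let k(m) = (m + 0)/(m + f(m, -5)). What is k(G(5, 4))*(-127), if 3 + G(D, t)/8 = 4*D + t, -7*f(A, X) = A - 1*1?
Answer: -149352/1009 ≈ -148.02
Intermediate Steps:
f(A, X) = ⅐ - A/7 (f(A, X) = -(A - 1*1)/7 = -(A - 1)/7 = -(-1 + A)/7 = ⅐ - A/7)
G(D, t) = -24 + 8*t + 32*D (G(D, t) = -24 + 8*(4*D + t) = -24 + 8*(t + 4*D) = -24 + (8*t + 32*D) = -24 + 8*t + 32*D)
k(m) = m/(⅐ + 6*m/7) (k(m) = (m + 0)/(m + (⅐ - m/7)) = m/(⅐ + 6*m/7))
k(G(5, 4))*(-127) = (7*(-24 + 8*4 + 32*5)/(1 + 6*(-24 + 8*4 + 32*5)))*(-127) = (7*(-24 + 32 + 160)/(1 + 6*(-24 + 32 + 160)))*(-127) = (7*168/(1 + 6*168))*(-127) = (7*168/(1 + 1008))*(-127) = (7*168/1009)*(-127) = (7*168*(1/1009))*(-127) = (1176/1009)*(-127) = -149352/1009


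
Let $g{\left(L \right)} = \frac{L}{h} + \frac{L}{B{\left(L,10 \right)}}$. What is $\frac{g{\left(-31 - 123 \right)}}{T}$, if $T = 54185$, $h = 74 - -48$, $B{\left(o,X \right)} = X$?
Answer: $- \frac{5082}{16526425} \approx -0.00030751$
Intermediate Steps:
$h = 122$ ($h = 74 + 48 = 122$)
$g{\left(L \right)} = \frac{33 L}{305}$ ($g{\left(L \right)} = \frac{L}{122} + \frac{L}{10} = \frac{33 L}{305}$)
$\frac{g{\left(-31 - 123 \right)}}{T} = \frac{\frac{33}{305} \left(-31 - 123\right)}{54185} = \frac{33}{305} \left(-154\right) \frac{1}{54185} = \left(- \frac{5082}{305}\right) \frac{1}{54185} = - \frac{5082}{16526425}$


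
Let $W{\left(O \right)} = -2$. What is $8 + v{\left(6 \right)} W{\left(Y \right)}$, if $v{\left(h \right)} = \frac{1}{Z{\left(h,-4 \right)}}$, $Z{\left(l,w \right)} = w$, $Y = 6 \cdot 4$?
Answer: $\frac{17}{2} \approx 8.5$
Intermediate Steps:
$Y = 24$
$v{\left(h \right)} = - \frac{1}{4}$ ($v{\left(h \right)} = \frac{1}{-4} = - \frac{1}{4}$)
$8 + v{\left(6 \right)} W{\left(Y \right)} = 8 - - \frac{1}{2} = 8 + \frac{1}{2} = \frac{17}{2}$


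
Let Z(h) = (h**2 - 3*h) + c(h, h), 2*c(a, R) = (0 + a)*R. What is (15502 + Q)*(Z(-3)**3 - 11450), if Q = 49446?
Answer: -7712575/2 ≈ -3.8563e+6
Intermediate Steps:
c(a, R) = R*a/2 (c(a, R) = ((0 + a)*R)/2 = (a*R)/2 = (R*a)/2 = R*a/2)
Z(h) = -3*h + 3*h**2/2 (Z(h) = (h**2 - 3*h) + h*h/2 = (h**2 - 3*h) + h**2/2 = -3*h + 3*h**2/2)
(15502 + Q)*(Z(-3)**3 - 11450) = (15502 + 49446)*(((3/2)*(-3)*(-2 - 3))**3 - 11450) = 64948*(((3/2)*(-3)*(-5))**3 - 11450) = 64948*((45/2)**3 - 11450) = 64948*(91125/8 - 11450) = 64948*(-475/8) = -7712575/2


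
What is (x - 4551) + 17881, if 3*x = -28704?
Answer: 3762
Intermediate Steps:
x = -9568 (x = (⅓)*(-28704) = -9568)
(x - 4551) + 17881 = (-9568 - 4551) + 17881 = -14119 + 17881 = 3762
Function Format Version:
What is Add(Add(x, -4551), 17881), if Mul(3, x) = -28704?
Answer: 3762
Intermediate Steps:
x = -9568 (x = Mul(Rational(1, 3), -28704) = -9568)
Add(Add(x, -4551), 17881) = Add(Add(-9568, -4551), 17881) = Add(-14119, 17881) = 3762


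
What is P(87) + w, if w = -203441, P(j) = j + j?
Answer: -203267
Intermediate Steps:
P(j) = 2*j
P(87) + w = 2*87 - 203441 = 174 - 203441 = -203267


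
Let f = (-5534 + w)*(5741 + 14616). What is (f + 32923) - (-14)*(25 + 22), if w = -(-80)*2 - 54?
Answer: -110464215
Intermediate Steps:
w = 106 (w = -16*(-10) - 54 = 160 - 54 = 106)
f = -110497796 (f = (-5534 + 106)*(5741 + 14616) = -5428*20357 = -110497796)
(f + 32923) - (-14)*(25 + 22) = (-110497796 + 32923) - (-14)*(25 + 22) = -110464873 - (-14)*47 = -110464873 - 1*(-658) = -110464873 + 658 = -110464215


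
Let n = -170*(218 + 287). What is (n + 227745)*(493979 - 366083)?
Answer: 18147802920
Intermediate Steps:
n = -85850 (n = -170*505 = -85850)
(n + 227745)*(493979 - 366083) = (-85850 + 227745)*(493979 - 366083) = 141895*127896 = 18147802920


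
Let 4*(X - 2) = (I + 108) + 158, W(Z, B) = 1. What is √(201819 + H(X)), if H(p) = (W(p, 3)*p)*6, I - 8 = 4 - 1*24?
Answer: 6*√5617 ≈ 449.68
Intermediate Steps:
I = -12 (I = 8 + (4 - 1*24) = 8 + (4 - 24) = 8 - 20 = -12)
X = 131/2 (X = 2 + ((-12 + 108) + 158)/4 = 2 + (96 + 158)/4 = 2 + (¼)*254 = 2 + 127/2 = 131/2 ≈ 65.500)
H(p) = 6*p (H(p) = (1*p)*6 = p*6 = 6*p)
√(201819 + H(X)) = √(201819 + 6*(131/2)) = √(201819 + 393) = √202212 = 6*√5617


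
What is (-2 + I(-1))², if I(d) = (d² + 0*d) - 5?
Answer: 36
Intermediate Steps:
I(d) = -5 + d² (I(d) = (d² + 0) - 5 = d² - 5 = -5 + d²)
(-2 + I(-1))² = (-2 + (-5 + (-1)²))² = (-2 + (-5 + 1))² = (-2 - 4)² = (-6)² = 36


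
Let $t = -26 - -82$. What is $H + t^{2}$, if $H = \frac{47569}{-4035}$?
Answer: $\frac{12606191}{4035} \approx 3124.2$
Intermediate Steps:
$H = - \frac{47569}{4035}$ ($H = 47569 \left(- \frac{1}{4035}\right) = - \frac{47569}{4035} \approx -11.789$)
$t = 56$ ($t = -26 + 82 = 56$)
$H + t^{2} = - \frac{47569}{4035} + 56^{2} = - \frac{47569}{4035} + 3136 = \frac{12606191}{4035}$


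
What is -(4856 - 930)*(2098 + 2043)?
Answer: -16257566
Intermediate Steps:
-(4856 - 930)*(2098 + 2043) = -3926*4141 = -1*16257566 = -16257566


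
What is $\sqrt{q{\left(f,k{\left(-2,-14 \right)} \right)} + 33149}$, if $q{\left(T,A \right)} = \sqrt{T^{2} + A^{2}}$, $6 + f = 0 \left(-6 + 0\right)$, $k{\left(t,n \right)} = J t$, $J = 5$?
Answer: $\sqrt{33149 + 2 \sqrt{34}} \approx 182.1$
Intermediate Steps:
$k{\left(t,n \right)} = 5 t$
$f = -6$ ($f = -6 + 0 \left(-6 + 0\right) = -6 + 0 \left(-6\right) = -6 + 0 = -6$)
$q{\left(T,A \right)} = \sqrt{A^{2} + T^{2}}$
$\sqrt{q{\left(f,k{\left(-2,-14 \right)} \right)} + 33149} = \sqrt{\sqrt{\left(5 \left(-2\right)\right)^{2} + \left(-6\right)^{2}} + 33149} = \sqrt{\sqrt{\left(-10\right)^{2} + 36} + 33149} = \sqrt{\sqrt{100 + 36} + 33149} = \sqrt{\sqrt{136} + 33149} = \sqrt{2 \sqrt{34} + 33149} = \sqrt{33149 + 2 \sqrt{34}}$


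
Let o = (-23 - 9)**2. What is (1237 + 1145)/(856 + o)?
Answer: 1191/940 ≈ 1.2670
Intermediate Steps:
o = 1024 (o = (-32)**2 = 1024)
(1237 + 1145)/(856 + o) = (1237 + 1145)/(856 + 1024) = 2382/1880 = 2382*(1/1880) = 1191/940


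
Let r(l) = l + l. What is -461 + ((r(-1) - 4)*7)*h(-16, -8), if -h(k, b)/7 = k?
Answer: -5165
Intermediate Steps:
r(l) = 2*l
h(k, b) = -7*k
-461 + ((r(-1) - 4)*7)*h(-16, -8) = -461 + ((2*(-1) - 4)*7)*(-7*(-16)) = -461 + ((-2 - 4)*7)*112 = -461 - 6*7*112 = -461 - 42*112 = -461 - 4704 = -5165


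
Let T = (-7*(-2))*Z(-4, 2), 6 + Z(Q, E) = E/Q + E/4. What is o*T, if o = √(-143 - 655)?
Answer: -84*I*√798 ≈ -2372.9*I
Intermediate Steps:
Z(Q, E) = -6 + E/4 + E/Q (Z(Q, E) = -6 + (E/Q + E/4) = -6 + (E/4 + E/Q) = -6 + E/4 + E/Q)
T = -84 (T = (-7*(-2))*(-6 + (¼)*2 + 2/(-4)) = 14*(-6 + ½ + 2*(-¼)) = 14*(-6 + ½ - ½) = 14*(-6) = -84)
o = I*√798 (o = √(-798) = I*√798 ≈ 28.249*I)
o*T = (I*√798)*(-84) = -84*I*√798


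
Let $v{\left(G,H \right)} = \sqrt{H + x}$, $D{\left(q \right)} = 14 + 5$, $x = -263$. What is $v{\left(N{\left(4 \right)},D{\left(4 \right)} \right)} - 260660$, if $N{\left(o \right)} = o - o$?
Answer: $-260660 + 2 i \sqrt{61} \approx -2.6066 \cdot 10^{5} + 15.62 i$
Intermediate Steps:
$N{\left(o \right)} = 0$
$D{\left(q \right)} = 19$
$v{\left(G,H \right)} = \sqrt{-263 + H}$ ($v{\left(G,H \right)} = \sqrt{H - 263} = \sqrt{-263 + H}$)
$v{\left(N{\left(4 \right)},D{\left(4 \right)} \right)} - 260660 = \sqrt{-263 + 19} - 260660 = \sqrt{-244} - 260660 = 2 i \sqrt{61} - 260660 = -260660 + 2 i \sqrt{61}$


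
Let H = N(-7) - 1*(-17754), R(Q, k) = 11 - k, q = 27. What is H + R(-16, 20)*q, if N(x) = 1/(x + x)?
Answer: 245153/14 ≈ 17511.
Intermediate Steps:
N(x) = 1/(2*x)
H = 248555/14 (H = (1/2)/(-7) - 1*(-17754) = (1/2)*(-1/7) + 17754 = -1/14 + 17754 = 248555/14 ≈ 17754.)
H + R(-16, 20)*q = 248555/14 + (11 - 1*20)*27 = 248555/14 + (11 - 20)*27 = 248555/14 - 9*27 = 248555/14 - 243 = 245153/14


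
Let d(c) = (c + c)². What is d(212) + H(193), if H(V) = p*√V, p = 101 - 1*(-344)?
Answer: 179776 + 445*√193 ≈ 1.8596e+5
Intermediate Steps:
p = 445 (p = 101 + 344 = 445)
d(c) = 4*c² (d(c) = (2*c)² = 4*c²)
H(V) = 445*√V
d(212) + H(193) = 4*212² + 445*√193 = 4*44944 + 445*√193 = 179776 + 445*√193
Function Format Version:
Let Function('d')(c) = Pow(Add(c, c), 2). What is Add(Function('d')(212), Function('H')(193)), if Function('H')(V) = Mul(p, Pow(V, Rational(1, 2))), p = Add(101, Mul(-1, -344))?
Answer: Add(179776, Mul(445, Pow(193, Rational(1, 2)))) ≈ 1.8596e+5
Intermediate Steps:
p = 445 (p = Add(101, 344) = 445)
Function('d')(c) = Mul(4, Pow(c, 2)) (Function('d')(c) = Pow(Mul(2, c), 2) = Mul(4, Pow(c, 2)))
Function('H')(V) = Mul(445, Pow(V, Rational(1, 2)))
Add(Function('d')(212), Function('H')(193)) = Add(Mul(4, Pow(212, 2)), Mul(445, Pow(193, Rational(1, 2)))) = Add(Mul(4, 44944), Mul(445, Pow(193, Rational(1, 2)))) = Add(179776, Mul(445, Pow(193, Rational(1, 2))))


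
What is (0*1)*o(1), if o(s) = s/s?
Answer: 0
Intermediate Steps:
o(s) = 1
(0*1)*o(1) = (0*1)*1 = 0*1 = 0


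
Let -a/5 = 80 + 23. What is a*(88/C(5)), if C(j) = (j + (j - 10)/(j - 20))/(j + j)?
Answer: -84975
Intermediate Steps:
a = -515 (a = -5*(80 + 23) = -5*103 = -515)
C(j) = (j + (-10 + j)/(-20 + j))/(2*j) (C(j) = (j + (-10 + j)/(-20 + j))/((2*j)) = (j + (-10 + j)/(-20 + j))*(1/(2*j)) = (j + (-10 + j)/(-20 + j))/(2*j))
a*(88/C(5)) = -45320/((1/2)*(-10 + 5**2 - 19*5)/(5*(-20 + 5))) = -45320/((1/2)*(1/5)*(-10 + 25 - 95)/(-15)) = -45320/((1/2)*(1/5)*(-1/15)*(-80)) = -45320/8/15 = -45320*15/8 = -515*165 = -84975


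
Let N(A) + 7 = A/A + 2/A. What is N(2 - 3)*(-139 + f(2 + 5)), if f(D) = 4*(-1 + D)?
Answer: 920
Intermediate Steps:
N(A) = -6 + 2/A (N(A) = -7 + (A/A + 2/A) = -7 + (1 + 2/A) = -6 + 2/A)
f(D) = -4 + 4*D
N(2 - 3)*(-139 + f(2 + 5)) = (-6 + 2/(2 - 3))*(-139 + (-4 + 4*(2 + 5))) = (-6 + 2/(-1))*(-139 + (-4 + 4*7)) = (-6 + 2*(-1))*(-139 + (-4 + 28)) = (-6 - 2)*(-139 + 24) = -8*(-115) = 920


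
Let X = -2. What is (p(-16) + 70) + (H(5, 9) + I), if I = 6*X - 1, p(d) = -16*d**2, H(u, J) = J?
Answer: -4030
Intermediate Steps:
I = -13 (I = 6*(-2) - 1 = -12 - 1 = -13)
(p(-16) + 70) + (H(5, 9) + I) = (-16*(-16)**2 + 70) + (9 - 13) = (-16*256 + 70) - 4 = (-4096 + 70) - 4 = -4026 - 4 = -4030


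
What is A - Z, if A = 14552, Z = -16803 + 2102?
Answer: 29253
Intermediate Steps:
Z = -14701
A - Z = 14552 - 1*(-14701) = 14552 + 14701 = 29253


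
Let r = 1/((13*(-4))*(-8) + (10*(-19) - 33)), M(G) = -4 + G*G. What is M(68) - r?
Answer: 891659/193 ≈ 4620.0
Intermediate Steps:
M(G) = -4 + G**2
r = 1/193 (r = 1/(-52*(-8) + (-190 - 33)) = 1/(416 - 223) = 1/193 ≈ 0.0051813)
M(68) - r = (-4 + 68**2) - 1*1/193 = (-4 + 4624) - 1/193 = 4620 - 1/193 = 891659/193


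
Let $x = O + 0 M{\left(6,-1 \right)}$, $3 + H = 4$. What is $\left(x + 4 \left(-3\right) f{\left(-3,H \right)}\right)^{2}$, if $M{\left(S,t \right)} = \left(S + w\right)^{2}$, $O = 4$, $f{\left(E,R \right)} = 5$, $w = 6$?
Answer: $3136$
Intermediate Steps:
$H = 1$ ($H = -3 + 4 = 1$)
$M{\left(S,t \right)} = \left(6 + S\right)^{2}$ ($M{\left(S,t \right)} = \left(S + 6\right)^{2} = \left(6 + S\right)^{2}$)
$x = 4$ ($x = 4 + 0 \left(6 + 6\right)^{2} = 4 + 0 \cdot 12^{2} = 4 + 0 \cdot 144 = 4 + 0 = 4$)
$\left(x + 4 \left(-3\right) f{\left(-3,H \right)}\right)^{2} = \left(4 + 4 \left(-3\right) 5\right)^{2} = \left(4 - 60\right)^{2} = \left(-56\right)^{2} = 3136$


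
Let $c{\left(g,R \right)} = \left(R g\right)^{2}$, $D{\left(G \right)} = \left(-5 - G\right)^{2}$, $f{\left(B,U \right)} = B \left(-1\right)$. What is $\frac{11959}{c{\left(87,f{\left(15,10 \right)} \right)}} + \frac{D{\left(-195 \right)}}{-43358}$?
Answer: $- \frac{1604228531}{1943151525} \approx -0.82558$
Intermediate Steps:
$f{\left(B,U \right)} = - B$
$c{\left(g,R \right)} = R^{2} g^{2}$
$\frac{11959}{c{\left(87,f{\left(15,10 \right)} \right)}} + \frac{D{\left(-195 \right)}}{-43358} = \frac{11959}{\left(\left(-1\right) 15\right)^{2} \cdot 87^{2}} + \frac{\left(5 - 195\right)^{2}}{-43358} = \frac{11959}{\left(-15\right)^{2} \cdot 7569} + \left(-190\right)^{2} \left(- \frac{1}{43358}\right) = \frac{11959}{225 \cdot 7569} + 36100 \left(- \frac{1}{43358}\right) = \frac{11959}{1703025} - \frac{950}{1141} = - \frac{1604228531}{1943151525}$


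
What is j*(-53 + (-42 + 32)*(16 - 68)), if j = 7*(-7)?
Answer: -22883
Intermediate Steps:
j = -49
j*(-53 + (-42 + 32)*(16 - 68)) = -49*(-53 + (-42 + 32)*(16 - 68)) = -49*(-53 - 10*(-52)) = -49*(-53 + 520) = -49*467 = -22883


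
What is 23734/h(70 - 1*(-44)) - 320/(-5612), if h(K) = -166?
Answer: -16642761/116449 ≈ -142.92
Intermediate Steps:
23734/h(70 - 1*(-44)) - 320/(-5612) = 23734/(-166) - 320/(-5612) = 23734*(-1/166) - 320*(-1/5612) = -11867/83 + 80/1403 = -16642761/116449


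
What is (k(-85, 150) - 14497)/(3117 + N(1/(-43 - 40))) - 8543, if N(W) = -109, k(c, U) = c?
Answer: -12855963/1504 ≈ -8547.8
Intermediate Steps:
(k(-85, 150) - 14497)/(3117 + N(1/(-43 - 40))) - 8543 = (-85 - 14497)/(3117 - 109) - 8543 = -14582/3008 - 8543 = -14582*1/3008 - 8543 = -7291/1504 - 8543 = -12855963/1504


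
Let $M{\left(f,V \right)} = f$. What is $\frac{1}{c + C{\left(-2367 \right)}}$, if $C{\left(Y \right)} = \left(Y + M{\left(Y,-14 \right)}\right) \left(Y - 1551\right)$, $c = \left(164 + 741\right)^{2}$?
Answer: $\frac{1}{19366837} \approx 5.1635 \cdot 10^{-8}$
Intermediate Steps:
$c = 819025$ ($c = 905^{2} = 819025$)
$C{\left(Y \right)} = 2 Y \left(-1551 + Y\right)$ ($C{\left(Y \right)} = \left(Y + Y\right) \left(Y - 1551\right) = 2 Y \left(-1551 + Y\right)$)
$\frac{1}{c + C{\left(-2367 \right)}} = \frac{1}{819025 + 2 \left(-2367\right) \left(-1551 - 2367\right)} = \frac{1}{819025 + 2 \left(-2367\right) \left(-3918\right)} = \frac{1}{819025 + 18547812} = \frac{1}{19366837}$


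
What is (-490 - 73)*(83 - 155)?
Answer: 40536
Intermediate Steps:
(-490 - 73)*(83 - 155) = -563*(-72) = 40536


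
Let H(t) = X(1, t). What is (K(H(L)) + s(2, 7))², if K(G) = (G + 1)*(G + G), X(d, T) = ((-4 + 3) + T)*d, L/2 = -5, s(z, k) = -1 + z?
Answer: 48841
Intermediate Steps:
L = -10 (L = 2*(-5) = -10)
X(d, T) = d*(-1 + T) (X(d, T) = (-1 + T)*d = d*(-1 + T))
H(t) = -1 + t (H(t) = 1*(-1 + t) = -1 + t)
K(G) = 2*G*(1 + G) (K(G) = (1 + G)*(2*G) = 2*G*(1 + G))
(K(H(L)) + s(2, 7))² = (2*(-1 - 10)*(1 + (-1 - 10)) + (-1 + 2))² = (2*(-11)*(1 - 11) + 1)² = (2*(-11)*(-10) + 1)² = (220 + 1)² = 221² = 48841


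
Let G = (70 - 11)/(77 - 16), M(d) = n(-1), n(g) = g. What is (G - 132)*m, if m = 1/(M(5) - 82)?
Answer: 7993/5063 ≈ 1.5787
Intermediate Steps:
M(d) = -1
G = 59/61 ≈ 0.96721
m = -1/83 (m = 1/(-1 - 82) = 1/(-83) = -1/83 ≈ -0.012048)
(G - 132)*m = (59/61 - 132)*(-1/83) = -7993/61*(-1/83) = 7993/5063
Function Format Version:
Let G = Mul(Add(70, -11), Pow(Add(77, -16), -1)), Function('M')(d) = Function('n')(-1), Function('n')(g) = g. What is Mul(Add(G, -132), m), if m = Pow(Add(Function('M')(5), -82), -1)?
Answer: Rational(7993, 5063) ≈ 1.5787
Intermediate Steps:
Function('M')(d) = -1
G = Rational(59, 61) (G = Mul(59, Pow(61, -1)) = Mul(59, Rational(1, 61)) = Rational(59, 61) ≈ 0.96721)
m = Rational(-1, 83) (m = Pow(Add(-1, -82), -1) = Pow(-83, -1) = Rational(-1, 83) ≈ -0.012048)
Mul(Add(G, -132), m) = Mul(Add(Rational(59, 61), -132), Rational(-1, 83)) = Mul(Rational(-7993, 61), Rational(-1, 83)) = Rational(7993, 5063)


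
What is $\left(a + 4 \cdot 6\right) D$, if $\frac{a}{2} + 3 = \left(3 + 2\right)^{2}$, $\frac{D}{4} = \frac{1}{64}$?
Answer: $\frac{17}{4} \approx 4.25$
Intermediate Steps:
$D = \frac{1}{16}$ ($D = \frac{4}{64} = 4 \cdot \frac{1}{64} = \frac{1}{16} \approx 0.0625$)
$a = 44$ ($a = -6 + 2 \left(3 + 2\right)^{2} = -6 + 2 \cdot 5^{2} = -6 + 2 \cdot 25 = -6 + 50 = 44$)
$\left(a + 4 \cdot 6\right) D = \left(44 + 4 \cdot 6\right) \frac{1}{16} = \left(44 + 24\right) \frac{1}{16} = 68 \cdot \frac{1}{16} = \frac{17}{4}$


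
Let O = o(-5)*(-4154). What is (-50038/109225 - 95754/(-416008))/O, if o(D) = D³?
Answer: -5178738827/11796963760325000 ≈ -4.3899e-7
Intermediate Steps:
O = 519250 (O = (-5)³*(-4154) = -125*(-4154) = 519250)
(-50038/109225 - 95754/(-416008))/O = (-50038/109225 - 95754/(-416008))/519250 = (-50038*1/109225 - 95754*(-1/416008))*(1/519250) = (-50038/109225 + 47877/208004)*(1/519250) = -5178738827/22719236900*1/519250 = -5178738827/11796963760325000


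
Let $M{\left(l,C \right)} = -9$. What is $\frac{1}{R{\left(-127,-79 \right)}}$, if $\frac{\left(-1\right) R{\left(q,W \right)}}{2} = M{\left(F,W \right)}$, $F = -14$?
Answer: $\frac{1}{18} \approx 0.055556$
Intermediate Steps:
$R{\left(q,W \right)} = 18$ ($R{\left(q,W \right)} = \left(-2\right) \left(-9\right) = 18$)
$\frac{1}{R{\left(-127,-79 \right)}} = \frac{1}{18}$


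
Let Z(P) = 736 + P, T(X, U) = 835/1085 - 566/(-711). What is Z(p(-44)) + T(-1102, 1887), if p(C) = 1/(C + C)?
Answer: 10013963321/13577256 ≈ 737.55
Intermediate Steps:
T(X, U) = 241559/154287 (T(X, U) = 835*(1/1085) - 566*(-1/711) = 167/217 + 566/711 = 241559/154287)
p(C) = 1/(2*C)
Z(p(-44)) + T(-1102, 1887) = (736 + (1/2)/(-44)) + 241559/154287 = (736 + (1/2)*(-1/44)) + 241559/154287 = (736 - 1/88) + 241559/154287 = 64767/88 + 241559/154287 = 10013963321/13577256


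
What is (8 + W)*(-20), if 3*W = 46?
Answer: -1400/3 ≈ -466.67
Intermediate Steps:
W = 46/3 (W = (1/3)*46 = 46/3 ≈ 15.333)
(8 + W)*(-20) = (8 + 46/3)*(-20) = (70/3)*(-20) = -1400/3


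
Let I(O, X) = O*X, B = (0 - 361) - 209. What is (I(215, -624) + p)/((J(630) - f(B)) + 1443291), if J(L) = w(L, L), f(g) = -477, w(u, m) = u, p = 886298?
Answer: 376069/722199 ≈ 0.52073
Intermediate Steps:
B = -570 (B = -361 - 209 = -570)
J(L) = L
(I(215, -624) + p)/((J(630) - f(B)) + 1443291) = (215*(-624) + 886298)/((630 - 1*(-477)) + 1443291) = (-134160 + 886298)/((630 + 477) + 1443291) = 752138/(1107 + 1443291) = 752138/1444398 = 752138*(1/1444398) = 376069/722199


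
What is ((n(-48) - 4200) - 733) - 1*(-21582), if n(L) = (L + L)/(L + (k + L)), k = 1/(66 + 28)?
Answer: 150232951/9023 ≈ 16650.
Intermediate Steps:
k = 1/94 ≈ 0.010638
n(L) = 2*L/(1/94 + 2*L) (n(L) = (L + L)/(L + (1/94 + L)) = (2*L)/(1/94 + 2*L) = 2*L/(1/94 + 2*L))
((n(-48) - 4200) - 733) - 1*(-21582) = ((188*(-48)/(1 + 188*(-48)) - 4200) - 733) - 1*(-21582) = ((188*(-48)/(1 - 9024) - 4200) - 733) + 21582 = ((188*(-48)/(-9023) - 4200) - 733) + 21582 = ((188*(-48)*(-1/9023) - 4200) - 733) + 21582 = ((9024/9023 - 4200) - 733) + 21582 = (-37887576/9023 - 733) + 21582 = -44501435/9023 + 21582 = 150232951/9023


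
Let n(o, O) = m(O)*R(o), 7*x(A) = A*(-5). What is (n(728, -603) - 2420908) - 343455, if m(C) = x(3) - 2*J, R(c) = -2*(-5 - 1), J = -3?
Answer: -19350217/7 ≈ -2.7643e+6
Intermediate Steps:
x(A) = -5*A/7 (x(A) = (A*(-5))/7 = (-5*A)/7 = -5*A/7)
R(c) = 12 (R(c) = -2*(-6) = 12)
m(C) = 27/7 (m(C) = -5/7*3 - 2*(-3) = -15/7 + 6 = 27/7)
n(o, O) = 324/7 (n(o, O) = (27/7)*12 = 324/7)
(n(728, -603) - 2420908) - 343455 = (324/7 - 2420908) - 343455 = -16946032/7 - 343455 = -19350217/7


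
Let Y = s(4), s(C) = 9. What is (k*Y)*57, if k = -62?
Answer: -31806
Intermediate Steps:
Y = 9
(k*Y)*57 = -62*9*57 = -558*57 = -31806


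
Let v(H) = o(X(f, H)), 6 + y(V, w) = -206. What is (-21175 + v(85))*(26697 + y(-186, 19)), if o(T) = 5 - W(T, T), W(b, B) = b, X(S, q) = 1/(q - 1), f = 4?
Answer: -47097772285/84 ≈ -5.6069e+8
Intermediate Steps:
X(S, q) = 1/(-1 + q)
y(V, w) = -212 (y(V, w) = -6 - 206 = -212)
o(T) = 5 - T
v(H) = 5 - 1/(-1 + H)
(-21175 + v(85))*(26697 + y(-186, 19)) = (-21175 + (-6 + 5*85)/(-1 + 85))*(26697 - 212) = (-21175 + (-6 + 425)/84)*26485 = (-21175 + (1/84)*419)*26485 = (-21175 + 419/84)*26485 = -1778281/84*26485 = -47097772285/84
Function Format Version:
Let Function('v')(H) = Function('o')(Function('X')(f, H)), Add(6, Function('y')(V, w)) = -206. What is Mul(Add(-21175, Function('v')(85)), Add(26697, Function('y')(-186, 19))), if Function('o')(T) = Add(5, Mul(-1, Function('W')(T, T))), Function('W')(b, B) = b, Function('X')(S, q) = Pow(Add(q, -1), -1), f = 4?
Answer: Rational(-47097772285, 84) ≈ -5.6069e+8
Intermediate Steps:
Function('X')(S, q) = Pow(Add(-1, q), -1)
Function('y')(V, w) = -212 (Function('y')(V, w) = Add(-6, -206) = -212)
Function('o')(T) = Add(5, Mul(-1, T))
Function('v')(H) = Add(5, Mul(-1, Pow(Add(-1, H), -1)))
Mul(Add(-21175, Function('v')(85)), Add(26697, Function('y')(-186, 19))) = Mul(Add(-21175, Mul(Pow(Add(-1, 85), -1), Add(-6, Mul(5, 85)))), Add(26697, -212)) = Mul(Add(-21175, Mul(Pow(84, -1), Add(-6, 425))), 26485) = Mul(Add(-21175, Mul(Rational(1, 84), 419)), 26485) = Mul(Add(-21175, Rational(419, 84)), 26485) = Mul(Rational(-1778281, 84), 26485) = Rational(-47097772285, 84)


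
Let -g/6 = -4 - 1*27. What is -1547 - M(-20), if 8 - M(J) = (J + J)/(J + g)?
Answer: -129085/83 ≈ -1555.2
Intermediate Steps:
g = 186 (g = -6*(-4 - 1*27) = -6*(-4 - 27) = -6*(-31) = 186)
M(J) = 8 - 2*J/(186 + J) (M(J) = 8 - (J + J)/(J + 186) = 8 - 2*J/(186 + J))
-1547 - M(-20) = -1547 - 6*(248 - 20)/(186 - 20) = -1547 - 6*228/166 = -1547 - 1*684/83 = -1547 - 684/83 = -129085/83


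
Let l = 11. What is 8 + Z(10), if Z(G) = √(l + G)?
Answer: 8 + √21 ≈ 12.583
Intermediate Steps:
Z(G) = √(11 + G)
8 + Z(10) = 8 + √(11 + 10) = 8 + √21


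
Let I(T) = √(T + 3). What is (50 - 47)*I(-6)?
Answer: 3*I*√3 ≈ 5.1962*I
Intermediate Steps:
I(T) = √(3 + T)
(50 - 47)*I(-6) = (50 - 47)*√(3 - 6) = 3*√(-3) = 3*(I*√3) = 3*I*√3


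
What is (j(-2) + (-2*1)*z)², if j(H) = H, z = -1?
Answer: 0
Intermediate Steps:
(j(-2) + (-2*1)*z)² = (-2 - 2*1*(-1))² = (-2 - 2*(-1))² = (-2 + 2)² = 0² = 0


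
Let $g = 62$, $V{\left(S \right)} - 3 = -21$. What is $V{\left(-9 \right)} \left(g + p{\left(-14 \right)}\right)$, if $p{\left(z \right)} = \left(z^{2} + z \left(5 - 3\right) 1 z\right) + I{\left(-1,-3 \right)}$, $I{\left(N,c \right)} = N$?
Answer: $-11682$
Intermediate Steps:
$V{\left(S \right)} = -18$ ($V{\left(S \right)} = 3 - 21 = -18$)
$p{\left(z \right)} = -1 + 3 z^{2}$ ($p{\left(z \right)} = \left(z^{2} + z \left(5 - 3\right) 1 z\right) - 1 = \left(z^{2} + z 2 \cdot 1 z\right) - 1 = \left(z^{2} + 2 z 1 z\right) - 1 = \left(z^{2} + 2 z z\right) - 1 = \left(z^{2} + 2 z^{2}\right) - 1 = 3 z^{2} - 1 = -1 + 3 z^{2}$)
$V{\left(-9 \right)} \left(g + p{\left(-14 \right)}\right) = - 18 \left(62 - \left(1 - 3 \left(-14\right)^{2}\right)\right) = - 18 \left(62 + \left(-1 + 3 \cdot 196\right)\right) = - 18 \left(62 + \left(-1 + 588\right)\right) = - 18 \left(62 + 587\right) = \left(-18\right) 649 = -11682$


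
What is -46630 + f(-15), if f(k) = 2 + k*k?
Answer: -46403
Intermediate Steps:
f(k) = 2 + k²
-46630 + f(-15) = -46630 + (2 + (-15)²) = -46630 + (2 + 225) = -46630 + 227 = -46403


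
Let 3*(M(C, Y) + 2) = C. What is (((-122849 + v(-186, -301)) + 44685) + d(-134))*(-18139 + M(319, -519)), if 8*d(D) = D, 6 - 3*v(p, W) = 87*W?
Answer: 3757509274/3 ≈ 1.2525e+9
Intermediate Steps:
v(p, W) = 2 - 29*W
M(C, Y) = -2 + C/3
d(D) = D/8
(((-122849 + v(-186, -301)) + 44685) + d(-134))*(-18139 + M(319, -519)) = (((-122849 + (2 - 29*(-301))) + 44685) + (⅛)*(-134))*(-18139 + (-2 + (⅓)*319)) = (((-122849 + (2 + 8729)) + 44685) - 67/4)*(-18139 + (-2 + 319/3)) = (((-122849 + 8731) + 44685) - 67/4)*(-18139 + 313/3) = ((-114118 + 44685) - 67/4)*(-54104/3) = (-69433 - 67/4)*(-54104/3) = -277799/4*(-54104/3) = 3757509274/3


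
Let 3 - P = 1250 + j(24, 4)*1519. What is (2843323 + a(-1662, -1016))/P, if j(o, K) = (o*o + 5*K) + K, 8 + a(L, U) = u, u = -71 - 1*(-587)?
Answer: -2843831/912647 ≈ -3.1160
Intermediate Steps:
u = 516 (u = -71 + 587 = 516)
a(L, U) = 508 (a(L, U) = -8 + 516 = 508)
j(o, K) = o² + 6*K (j(o, K) = (o² + 5*K) + K = o² + 6*K)
P = -912647 (P = 3 - (1250 + (24² + 6*4)*1519) = 3 - (1250 + (576 + 24)*1519) = 3 - (1250 + 600*1519) = 3 - (1250 + 911400) = 3 - 1*912650 = 3 - 912650 = -912647)
(2843323 + a(-1662, -1016))/P = (2843323 + 508)/(-912647) = 2843831*(-1/912647) = -2843831/912647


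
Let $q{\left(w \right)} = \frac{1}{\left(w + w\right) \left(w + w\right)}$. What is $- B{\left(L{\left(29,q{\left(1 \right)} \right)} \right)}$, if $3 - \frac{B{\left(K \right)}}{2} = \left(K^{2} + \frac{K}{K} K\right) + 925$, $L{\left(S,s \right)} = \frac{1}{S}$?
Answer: $\frac{1550864}{841} \approx 1844.1$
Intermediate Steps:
$q{\left(w \right)} = \frac{1}{4 w^{2}}$ ($q{\left(w \right)} = \frac{1}{2 w 2 w} = \frac{1}{4 w^{2}}$)
$B{\left(K \right)} = -1844 - 2 K - 2 K^{2}$ ($B{\left(K \right)} = 6 - 2 \left(\left(K^{2} + \frac{K}{K} K\right) + 925\right) = 6 - 2 \left(\left(K^{2} + 1 K\right) + 925\right) = 6 - 2 \left(\left(K^{2} + K\right) + 925\right) = 6 - 2 \left(\left(K + K^{2}\right) + 925\right) = 6 - 2 \left(925 + K + K^{2}\right) = 6 - \left(1850 + 2 K + 2 K^{2}\right) = -1844 - 2 K - 2 K^{2}$)
$- B{\left(L{\left(29,q{\left(1 \right)} \right)} \right)} = - (-1844 - \frac{2}{29} - 2 \left(\frac{1}{29}\right)^{2}) = - (-1844 - \frac{2}{29} - \frac{2}{841}) = \left(-1\right) \left(- \frac{1550864}{841}\right) = \frac{1550864}{841}$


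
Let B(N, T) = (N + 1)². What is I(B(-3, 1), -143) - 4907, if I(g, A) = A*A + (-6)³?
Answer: 15326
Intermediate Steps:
B(N, T) = (1 + N)²
I(g, A) = -216 + A² (I(g, A) = A² - 216 = -216 + A²)
I(B(-3, 1), -143) - 4907 = (-216 + (-143)²) - 4907 = (-216 + 20449) - 4907 = 20233 - 4907 = 15326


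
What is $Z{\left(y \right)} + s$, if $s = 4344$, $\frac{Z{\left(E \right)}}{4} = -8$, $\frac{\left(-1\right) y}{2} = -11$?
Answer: $4312$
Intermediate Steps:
$y = 22$ ($y = \left(-2\right) \left(-11\right) = 22$)
$Z{\left(E \right)} = -32$ ($Z{\left(E \right)} = 4 \left(-8\right) = -32$)
$Z{\left(y \right)} + s = -32 + 4344 = 4312$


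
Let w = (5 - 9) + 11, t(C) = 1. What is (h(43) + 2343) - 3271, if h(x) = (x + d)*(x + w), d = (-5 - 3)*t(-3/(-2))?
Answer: 822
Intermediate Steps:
w = 7 (w = -4 + 11 = 7)
d = -8 (d = (-5 - 3)*1 = -8*1 = -8)
h(x) = (-8 + x)*(7 + x) (h(x) = (x - 8)*(x + 7) = (-8 + x)*(7 + x))
(h(43) + 2343) - 3271 = ((-56 + 43² - 1*43) + 2343) - 3271 = ((-56 + 1849 - 43) + 2343) - 3271 = (1750 + 2343) - 3271 = 4093 - 3271 = 822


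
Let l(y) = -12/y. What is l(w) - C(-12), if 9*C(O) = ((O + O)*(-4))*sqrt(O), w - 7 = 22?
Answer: -12/29 - 64*I*sqrt(3)/3 ≈ -0.41379 - 36.95*I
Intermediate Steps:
w = 29 (w = 7 + 22 = 29)
C(O) = -8*O**(3/2)/9 (C(O) = (((O + O)*(-4))*sqrt(O))/9 = (((2*O)*(-4))*sqrt(O))/9 = ((-8*O)*sqrt(O))/9 = (-8*O**(3/2))/9 = -8*O**(3/2)/9)
l(w) - C(-12) = -12/29 - (-8)*(-12)**(3/2)/9 = -12*1/29 - (-8)*(-24*I*sqrt(3))/9 = -12/29 - 64*I*sqrt(3)/3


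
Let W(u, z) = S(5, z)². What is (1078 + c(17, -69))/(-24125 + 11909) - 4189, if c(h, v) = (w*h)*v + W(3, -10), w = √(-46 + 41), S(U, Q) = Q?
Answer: -25587001/6108 + 391*I*√5/4072 ≈ -4189.1 + 0.21471*I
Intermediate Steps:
W(u, z) = z²
w = I*√5 (w = √(-5) = I*√5 ≈ 2.2361*I)
c(h, v) = 100 + I*h*v*√5 (c(h, v) = ((I*√5)*h)*v + (-10)² = (I*h*√5)*v + 100 = I*h*v*√5 + 100 = 100 + I*h*v*√5)
(1078 + c(17, -69))/(-24125 + 11909) - 4189 = (1078 + (100 + I*17*(-69)*√5))/(-24125 + 11909) - 4189 = (1078 + (100 - 1173*I*√5))/(-12216) - 4189 = (1178 - 1173*I*√5)*(-1/12216) - 4189 = (-589/6108 + 391*I*√5/4072) - 4189 = -25587001/6108 + 391*I*√5/4072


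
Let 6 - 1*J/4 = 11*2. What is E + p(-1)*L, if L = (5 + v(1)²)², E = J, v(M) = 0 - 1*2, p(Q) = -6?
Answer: -550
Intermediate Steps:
v(M) = -2 (v(M) = 0 - 2 = -2)
J = -64 (J = 24 - 44*2 = 24 - 4*22 = 24 - 88 = -64)
E = -64
L = 81 (L = (5 + (-2)²)² = (5 + 4)² = 9² = 81)
E + p(-1)*L = -64 - 6*81 = -64 - 486 = -550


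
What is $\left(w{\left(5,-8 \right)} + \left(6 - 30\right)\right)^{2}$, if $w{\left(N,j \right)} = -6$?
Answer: $900$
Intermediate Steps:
$\left(w{\left(5,-8 \right)} + \left(6 - 30\right)\right)^{2} = \left(-6 + \left(6 - 30\right)\right)^{2} = \left(-6 - 24\right)^{2} = \left(-30\right)^{2} = 900$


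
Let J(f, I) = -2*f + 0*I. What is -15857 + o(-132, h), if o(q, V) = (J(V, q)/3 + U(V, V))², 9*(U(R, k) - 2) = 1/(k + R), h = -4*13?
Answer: -12714460511/876096 ≈ -14513.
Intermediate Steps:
h = -52
J(f, I) = -2*f (J(f, I) = -2*f + 0 = -2*f)
U(R, k) = 2 + 1/(9*(R + k)) (U(R, k) = 2 + 1/(9*(k + R)) = 2 + 1/(9*(R + k)))
o(q, V) = (-2*V/3 + (⅑ + 4*V)/(2*V))² (o(q, V) = (-2*V/3 + (⅑ + 2*V + 2*V)/(V + V))² = (-2*V*(⅓) + (⅑ + 4*V)/((2*V)))² = (-2*V/3 + (1/(2*V))*(⅑ + 4*V))² = (-2*V/3 + (⅑ + 4*V)/(2*V))²)
-15857 + o(-132, h) = -15857 + (1/324)*(-1 - 36*(-52) + 12*(-52)²)²/(-52)² = -15857 + (1/324)*(1/2704)*(-1 + 1872 + 12*2704)² = -15857 + (1/324)*(1/2704)*(-1 + 1872 + 32448)² = -15857 + (1/324)*(1/2704)*34319² = -15857 + (1/324)*(1/2704)*1177793761 = -15857 + 1177793761/876096 = -12714460511/876096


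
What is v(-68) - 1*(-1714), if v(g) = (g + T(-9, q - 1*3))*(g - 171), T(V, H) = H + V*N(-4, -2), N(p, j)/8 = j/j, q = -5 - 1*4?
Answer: 38042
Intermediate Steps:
q = -9 (q = -5 - 4 = -9)
N(p, j) = 8 (N(p, j) = 8*(j/j) = 8*1 = 8)
T(V, H) = H + 8*V (T(V, H) = H + V*8 = H + 8*V)
v(g) = (-171 + g)*(-84 + g) (v(g) = (g + ((-9 - 1*3) + 8*(-9)))*(g - 171) = (g + ((-9 - 3) - 72))*(-171 + g) = (g + (-12 - 72))*(-171 + g) = (g - 84)*(-171 + g) = (-84 + g)*(-171 + g) = (-171 + g)*(-84 + g))
v(-68) - 1*(-1714) = (14364 + (-68)**2 - 255*(-68)) - 1*(-1714) = (14364 + 4624 + 17340) + 1714 = 36328 + 1714 = 38042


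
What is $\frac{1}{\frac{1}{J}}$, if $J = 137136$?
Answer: $137136$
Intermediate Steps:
$\frac{1}{\frac{1}{J}} = \frac{1}{\frac{1}{137136}} = 137136$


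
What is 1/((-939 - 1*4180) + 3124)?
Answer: -1/1995 ≈ -0.00050125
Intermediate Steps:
1/((-939 - 1*4180) + 3124) = 1/((-939 - 4180) + 3124) = 1/(-5119 + 3124) = 1/(-1995) = -1/1995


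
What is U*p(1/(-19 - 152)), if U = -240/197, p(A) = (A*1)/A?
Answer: -240/197 ≈ -1.2183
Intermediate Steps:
p(A) = 1 (p(A) = A/A = 1)
U = -240/197 (U = -240*1/197 = -240/197 ≈ -1.2183)
U*p(1/(-19 - 152)) = -240/197*1 = -240/197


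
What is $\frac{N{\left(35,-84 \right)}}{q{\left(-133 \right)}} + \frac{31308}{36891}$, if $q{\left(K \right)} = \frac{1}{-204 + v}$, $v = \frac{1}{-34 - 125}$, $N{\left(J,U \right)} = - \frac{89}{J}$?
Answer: $\frac{11852733187}{22810935} \approx 519.61$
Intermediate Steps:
$v = - \frac{1}{159}$ ($v = \frac{1}{-159} = - \frac{1}{159} \approx -0.0062893$)
$q{\left(K \right)} = - \frac{159}{32437}$ ($q{\left(K \right)} = \frac{1}{-204 - \frac{1}{159}} = \frac{1}{- \frac{32437}{159}} = - \frac{159}{32437}$)
$\frac{N{\left(35,-84 \right)}}{q{\left(-133 \right)}} + \frac{31308}{36891} = \frac{\left(-89\right) \frac{1}{35}}{- \frac{159}{32437}} + \frac{31308}{36891} = \left(-89\right) \frac{1}{35} \left(- \frac{32437}{159}\right) + 31308 \cdot \frac{1}{36891} = \left(- \frac{89}{35}\right) \left(- \frac{32437}{159}\right) + \frac{10436}{12297} = \frac{2886893}{5565} + \frac{10436}{12297} = \frac{11852733187}{22810935}$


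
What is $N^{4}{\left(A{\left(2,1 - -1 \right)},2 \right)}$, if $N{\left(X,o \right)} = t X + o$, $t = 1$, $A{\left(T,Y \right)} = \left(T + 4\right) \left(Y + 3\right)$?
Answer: $1048576$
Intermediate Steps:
$A{\left(T,Y \right)} = \left(3 + Y\right) \left(4 + T\right)$ ($A{\left(T,Y \right)} = \left(4 + T\right) \left(3 + Y\right) = \left(3 + Y\right) \left(4 + T\right)$)
$N{\left(X,o \right)} = X + o$ ($N{\left(X,o \right)} = 1 X + o = X + o$)
$N^{4}{\left(A{\left(2,1 - -1 \right)},2 \right)} = \left(\left(12 + 3 \cdot 2 + 4 \left(1 - -1\right) + 2 \left(1 - -1\right)\right) + 2\right)^{4} = \left(\left(12 + 6 + 4 \left(1 + 1\right) + 2 \left(1 + 1\right)\right) + 2\right)^{4} = \left(\left(12 + 6 + 4 \cdot 2 + 2 \cdot 2\right) + 2\right)^{4} = \left(\left(12 + 6 + 8 + 4\right) + 2\right)^{4} = \left(30 + 2\right)^{4} = 32^{4} = 1048576$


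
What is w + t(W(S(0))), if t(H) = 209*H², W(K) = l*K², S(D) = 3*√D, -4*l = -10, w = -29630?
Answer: -29630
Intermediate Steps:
l = 5/2 (l = -¼*(-10) = 5/2 ≈ 2.5000)
W(K) = 5*K²/2
w + t(W(S(0))) = -29630 + 209*(5*(3*√0)²/2)² = -29630 + 209*(5*(3*0)²/2)² = -29630 + 209*((5/2)*0²)² = -29630 + 209*((5/2)*0)² = -29630 + 209*0² = -29630 + 209*0 = -29630 + 0 = -29630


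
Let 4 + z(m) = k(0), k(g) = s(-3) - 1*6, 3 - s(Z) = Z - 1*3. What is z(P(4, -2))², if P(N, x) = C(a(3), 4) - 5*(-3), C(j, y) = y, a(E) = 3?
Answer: 1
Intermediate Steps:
s(Z) = 6 - Z (s(Z) = 3 - (Z - 1*3) = 3 - (Z - 3) = 3 - (-3 + Z) = 3 + (3 - Z) = 6 - Z)
P(N, x) = 19 (P(N, x) = 4 - 5*(-3) = 4 + 15 = 19)
k(g) = 3 (k(g) = (6 - 1*(-3)) - 1*6 = (6 + 3) - 6 = 9 - 6 = 3)
z(m) = -1 (z(m) = -4 + 3 = -1)
z(P(4, -2))² = (-1)² = 1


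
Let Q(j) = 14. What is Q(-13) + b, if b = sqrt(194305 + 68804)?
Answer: 14 + sqrt(263109) ≈ 526.94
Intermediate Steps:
b = sqrt(263109) ≈ 512.94
Q(-13) + b = 14 + sqrt(263109)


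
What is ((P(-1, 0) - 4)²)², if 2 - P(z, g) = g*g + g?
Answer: 16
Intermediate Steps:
P(z, g) = 2 - g - g² (P(z, g) = 2 - (g*g + g) = 2 - (g² + g) = 2 - (g + g²) = 2 + (-g - g²) = 2 - g - g²)
((P(-1, 0) - 4)²)² = (((2 - 1*0 - 1*0²) - 4)²)² = (((2 + 0 - 1*0) - 4)²)² = (((2 + 0 + 0) - 4)²)² = ((2 - 4)²)² = ((-2)²)² = 4² = 16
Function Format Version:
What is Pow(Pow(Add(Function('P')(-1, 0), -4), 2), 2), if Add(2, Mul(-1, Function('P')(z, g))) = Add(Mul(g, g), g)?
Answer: 16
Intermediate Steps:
Function('P')(z, g) = Add(2, Mul(-1, g), Mul(-1, Pow(g, 2))) (Function('P')(z, g) = Add(2, Mul(-1, Add(Mul(g, g), g))) = Add(2, Mul(-1, Add(Pow(g, 2), g))) = Add(2, Mul(-1, Add(g, Pow(g, 2)))) = Add(2, Add(Mul(-1, g), Mul(-1, Pow(g, 2)))) = Add(2, Mul(-1, g), Mul(-1, Pow(g, 2))))
Pow(Pow(Add(Function('P')(-1, 0), -4), 2), 2) = Pow(Pow(Add(Add(2, Mul(-1, 0), Mul(-1, Pow(0, 2))), -4), 2), 2) = Pow(Pow(Add(Add(2, 0, Mul(-1, 0)), -4), 2), 2) = Pow(Pow(Add(Add(2, 0, 0), -4), 2), 2) = Pow(Pow(Add(2, -4), 2), 2) = Pow(Pow(-2, 2), 2) = Pow(4, 2) = 16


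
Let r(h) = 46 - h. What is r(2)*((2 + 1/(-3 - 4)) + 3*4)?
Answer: 4268/7 ≈ 609.71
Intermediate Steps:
r(2)*((2 + 1/(-3 - 4)) + 3*4) = (46 - 1*2)*((2 + 1/(-3 - 4)) + 3*4) = (46 - 2)*((2 + 1/(-7)) + 12) = 44*((2 - ⅐) + 12) = 44*(13/7 + 12) = 44*(97/7) = 4268/7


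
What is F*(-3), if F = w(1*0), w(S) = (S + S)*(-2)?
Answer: 0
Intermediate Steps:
w(S) = -4*S (w(S) = (2*S)*(-2) = -4*S)
F = 0 (F = -4*0 = 0)
F*(-3) = 0*(-3) = 0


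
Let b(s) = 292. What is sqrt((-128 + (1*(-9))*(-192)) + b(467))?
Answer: 2*sqrt(473) ≈ 43.497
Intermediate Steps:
sqrt((-128 + (1*(-9))*(-192)) + b(467)) = sqrt((-128 + (1*(-9))*(-192)) + 292) = sqrt((-128 - 9*(-192)) + 292) = sqrt((-128 + 1728) + 292) = sqrt(1600 + 292) = sqrt(1892) = 2*sqrt(473)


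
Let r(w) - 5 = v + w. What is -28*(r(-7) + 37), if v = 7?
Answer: -1176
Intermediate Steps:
r(w) = 12 + w (r(w) = 5 + (7 + w) = 12 + w)
-28*(r(-7) + 37) = -28*((12 - 7) + 37) = -28*(5 + 37) = -28*42 = -1176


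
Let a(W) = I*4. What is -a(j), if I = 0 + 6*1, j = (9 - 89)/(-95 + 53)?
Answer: -24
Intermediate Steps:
j = 40/21 (j = -80/(-42) = -80*(-1/42) = 40/21 ≈ 1.9048)
I = 6 (I = 0 + 6 = 6)
a(W) = 24 (a(W) = 6*4 = 24)
-a(j) = -1*24 = -24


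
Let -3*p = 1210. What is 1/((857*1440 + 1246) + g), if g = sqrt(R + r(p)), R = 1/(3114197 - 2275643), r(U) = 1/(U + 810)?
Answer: 631891410748440/780591888874226132999 - 2*sqrt(160928786982885)/780591888874226132999 ≈ 8.0950e-7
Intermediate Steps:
p = -1210/3 (p = -1/3*1210 = -1210/3 ≈ -403.33)
r(U) = 1/(810 + U)
R = 1/838554 ≈ 1.1925e-6
g = sqrt(160928786982885)/255758970 (g = sqrt(1/838554 + 1/(810 - 1210/3)) = sqrt(1/838554 + 1/(1220/3)) = sqrt(1/838554 + 3/1220) = sqrt(1258441/511517940) = sqrt(160928786982885)/255758970 ≈ 0.049600)
1/((857*1440 + 1246) + g) = 1/((857*1440 + 1246) + sqrt(160928786982885)/255758970) = 1/((1234080 + 1246) + sqrt(160928786982885)/255758970) = 1/(1235326 + sqrt(160928786982885)/255758970)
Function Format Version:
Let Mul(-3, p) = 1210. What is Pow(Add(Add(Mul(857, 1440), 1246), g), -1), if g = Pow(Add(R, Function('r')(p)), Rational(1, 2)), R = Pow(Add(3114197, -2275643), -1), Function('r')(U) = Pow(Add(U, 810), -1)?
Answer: Add(Rational(631891410748440, 780591888874226132999), Mul(Rational(-2, 780591888874226132999), Pow(160928786982885, Rational(1, 2)))) ≈ 8.0950e-7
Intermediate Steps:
p = Rational(-1210, 3) (p = Mul(Rational(-1, 3), 1210) = Rational(-1210, 3) ≈ -403.33)
Function('r')(U) = Pow(Add(810, U), -1)
R = Rational(1, 838554) (R = Pow(838554, -1) = Rational(1, 838554) ≈ 1.1925e-6)
g = Mul(Rational(1, 255758970), Pow(160928786982885, Rational(1, 2))) (g = Pow(Add(Rational(1, 838554), Pow(Add(810, Rational(-1210, 3)), -1)), Rational(1, 2)) = Pow(Add(Rational(1, 838554), Pow(Rational(1220, 3), -1)), Rational(1, 2)) = Pow(Add(Rational(1, 838554), Rational(3, 1220)), Rational(1, 2)) = Pow(Rational(1258441, 511517940), Rational(1, 2)) = Mul(Rational(1, 255758970), Pow(160928786982885, Rational(1, 2))) ≈ 0.049600)
Pow(Add(Add(Mul(857, 1440), 1246), g), -1) = Pow(Add(Add(Mul(857, 1440), 1246), Mul(Rational(1, 255758970), Pow(160928786982885, Rational(1, 2)))), -1) = Pow(Add(Add(1234080, 1246), Mul(Rational(1, 255758970), Pow(160928786982885, Rational(1, 2)))), -1) = Pow(Add(1235326, Mul(Rational(1, 255758970), Pow(160928786982885, Rational(1, 2)))), -1)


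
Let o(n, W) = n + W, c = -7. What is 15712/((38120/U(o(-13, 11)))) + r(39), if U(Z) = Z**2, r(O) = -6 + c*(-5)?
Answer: 146041/4765 ≈ 30.649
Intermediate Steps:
o(n, W) = W + n
r(O) = 29 (r(O) = -6 - 7*(-5) = -6 + 35 = 29)
15712/((38120/U(o(-13, 11)))) + r(39) = 15712/((38120/((11 - 13)**2))) + 29 = 15712/((38120/((-2)**2))) + 29 = 15712/((38120/4)) + 29 = 15712/((38120*(1/4))) + 29 = 15712/9530 + 29 = 15712*(1/9530) + 29 = 7856/4765 + 29 = 146041/4765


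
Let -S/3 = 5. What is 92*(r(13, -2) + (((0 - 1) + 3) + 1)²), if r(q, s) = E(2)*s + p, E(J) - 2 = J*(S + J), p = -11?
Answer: 4232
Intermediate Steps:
S = -15 (S = -3*5 = -15)
E(J) = 2 + J*(-15 + J)
r(q, s) = -11 - 24*s (r(q, s) = (2 + 2² - 15*2)*s - 11 = (2 + 4 - 30)*s - 11 = -24*s - 11 = -11 - 24*s)
92*(r(13, -2) + (((0 - 1) + 3) + 1)²) = 92*((-11 - 24*(-2)) + (((0 - 1) + 3) + 1)²) = 92*((-11 + 48) + ((-1 + 3) + 1)²) = 92*(37 + (2 + 1)²) = 92*(37 + 3²) = 92*(37 + 9) = 92*46 = 4232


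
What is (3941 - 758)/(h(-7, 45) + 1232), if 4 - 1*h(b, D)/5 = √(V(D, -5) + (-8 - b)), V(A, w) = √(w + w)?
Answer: 3183/(1252 - 5*√(-1 + I*√10)) ≈ 2.5532 + 0.015045*I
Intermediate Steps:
V(A, w) = √2*√w (V(A, w) = √(2*w) = √2*√w)
h(b, D) = 20 - 5*√(-8 - b + I*√10) (h(b, D) = 20 - 5*√(√2*√(-5) + (-8 - b)) = 20 - 5*√(√2*(I*√5) + (-8 - b)) = 20 - 5*√(I*√10 + (-8 - b)) = 20 - 5*√(-8 - b + I*√10))
(3941 - 758)/(h(-7, 45) + 1232) = (3941 - 758)/((20 - 5*√(-8 - 1*(-7) + I*√10)) + 1232) = 3183/((20 - 5*√(-8 + 7 + I*√10)) + 1232) = 3183/((20 - 5*√(-1 + I*√10)) + 1232) = 3183/(1252 - 5*√(-1 + I*√10))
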